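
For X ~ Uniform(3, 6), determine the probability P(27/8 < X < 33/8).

P(27/8 < X < 33/8) = ∫_{27/8}^{33/8} f(x) dx
where f(x) = \frac{1}{3}
= \frac{1}{4}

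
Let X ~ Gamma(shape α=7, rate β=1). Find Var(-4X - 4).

For X ~ Gamma(shape α=7, rate β=1):
Var(X) = 7
Var(-4X - 4) = (-4)² × Var(X) = 16 × 7 = 112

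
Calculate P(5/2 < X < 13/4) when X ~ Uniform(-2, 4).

P(5/2 < X < 13/4) = ∫_{5/2}^{13/4} f(x) dx
where f(x) = \frac{1}{6}
= \frac{1}{8}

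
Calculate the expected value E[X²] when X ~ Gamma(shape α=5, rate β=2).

Using the identity E[X²] = Var(X) + (E[X])²:
E[X] = \frac{5}{2}
Var(X) = \frac{5}{4}
E[X²] = \frac{5}{4} + (\frac{5}{2})²
= \frac{15}{2}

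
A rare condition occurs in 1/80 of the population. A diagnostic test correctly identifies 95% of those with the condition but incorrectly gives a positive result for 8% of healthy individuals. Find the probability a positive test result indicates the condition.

Let D = the rare event, + = positive/flagged.
P(D) = 1/80
P(+|D) = 95/100 = 19/20
P(+|D') = 8/100 = 2/25
P(+) = P(+|D)P(D) + P(+|D')P(D')
     = \frac{19}{20} × \frac{1}{80} + \frac{2}{25} × \frac{79}{80}
     = \frac{727}{8000}
P(D|+) = P(+|D)P(D)/P(+) = \frac{95}{727}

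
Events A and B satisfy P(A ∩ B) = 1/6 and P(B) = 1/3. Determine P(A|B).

P(A|B) = P(A ∩ B) / P(B)
= (1/6) / (1/3)
= 1/2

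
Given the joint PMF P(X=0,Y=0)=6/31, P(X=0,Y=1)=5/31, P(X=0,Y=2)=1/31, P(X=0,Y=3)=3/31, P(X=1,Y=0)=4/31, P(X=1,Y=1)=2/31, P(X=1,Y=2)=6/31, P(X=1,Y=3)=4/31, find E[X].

First find marginal of X:
P(X=0) = 15/31
P(X=1) = 16/31
E[X] = 0 × 15/31 + 1 × 16/31 = 16/31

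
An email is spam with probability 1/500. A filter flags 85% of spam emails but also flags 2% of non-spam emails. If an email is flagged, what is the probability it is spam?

Let D = the rare event, + = positive/flagged.
P(D) = 1/500
P(+|D) = 85/100 = 17/20
P(+|D') = 2/100 = 1/50
P(+) = P(+|D)P(D) + P(+|D')P(D')
     = \frac{17}{20} × \frac{1}{500} + \frac{1}{50} × \frac{499}{500}
     = \frac{1083}{50000}
P(D|+) = P(+|D)P(D)/P(+) = \frac{85}{1083}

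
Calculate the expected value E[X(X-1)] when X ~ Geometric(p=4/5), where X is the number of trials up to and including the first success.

E[X(X-1)] = E[X² - X] = E[X²] - E[X]
E[X] = \frac{5}{4}
E[X²] = Var(X) + (E[X])² = \frac{5}{16} + (\frac{5}{4})² = \frac{15}{8}
E[X(X-1)] = \frac{15}{8} - \frac{5}{4} = \frac{5}{8}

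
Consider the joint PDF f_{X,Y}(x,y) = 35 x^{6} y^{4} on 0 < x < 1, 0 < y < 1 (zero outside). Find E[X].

E[X] = ∫_0^1 ∫_0^1 x × f(x,y) dy dx
= ∫_0^1 ∫_0^1 x × (35 x^{6} y^{4}) dy dx
= \frac{7}{8}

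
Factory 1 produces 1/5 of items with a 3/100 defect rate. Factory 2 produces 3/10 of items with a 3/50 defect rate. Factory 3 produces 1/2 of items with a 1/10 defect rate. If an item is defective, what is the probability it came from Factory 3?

Using Bayes' theorem:
P(F1) = 1/5, P(D|F1) = 3/100
P(F2) = 3/10, P(D|F2) = 3/50
P(F3) = 1/2, P(D|F3) = 1/10
P(D) = P(D|F1)P(F1) + P(D|F2)P(F2) + P(D|F3)P(F3)
     = \frac{37}{500}
P(F3|D) = P(D|F3)P(F3) / P(D)
= \frac{25}{37}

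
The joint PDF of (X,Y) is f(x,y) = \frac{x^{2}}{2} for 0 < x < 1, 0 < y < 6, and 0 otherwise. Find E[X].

f_X(x) = ∫_0^6 \frac{x^{2}}{2} dy = 3 x^{2}
E[X] = ∫_0^1 x × (3 x^{2}) dx = \frac{3}{4}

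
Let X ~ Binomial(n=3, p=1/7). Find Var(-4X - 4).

For X ~ Binomial(n=3, p=1/7):
Var(X) = \frac{18}{49}
Var(-4X - 4) = (-4)² × Var(X) = 16 × \frac{18}{49} = \frac{288}{49}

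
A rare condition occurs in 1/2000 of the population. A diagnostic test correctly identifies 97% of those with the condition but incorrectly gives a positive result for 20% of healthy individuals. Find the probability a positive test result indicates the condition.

Let D = the rare event, + = positive/flagged.
P(D) = 1/2000
P(+|D) = 97/100
P(+|D') = 20/100 = 1/5
P(+) = P(+|D)P(D) + P(+|D')P(D')
     = \frac{97}{100} × \frac{1}{2000} + \frac{1}{5} × \frac{1999}{2000}
     = \frac{40077}{200000}
P(D|+) = P(+|D)P(D)/P(+) = \frac{97}{40077}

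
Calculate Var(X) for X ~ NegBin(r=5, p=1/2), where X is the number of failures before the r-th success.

For X ~ NegBin(r=5, p=1/2), where X is the number of failures before the r-th success:
Var(X) = 10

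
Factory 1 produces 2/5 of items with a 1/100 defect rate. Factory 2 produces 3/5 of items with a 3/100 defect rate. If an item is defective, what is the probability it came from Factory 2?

Using Bayes' theorem:
P(F1) = 2/5, P(D|F1) = 1/100
P(F2) = 3/5, P(D|F2) = 3/100
P(D) = P(D|F1)P(F1) + P(D|F2)P(F2)
     = \frac{11}{500}
P(F2|D) = P(D|F2)P(F2) / P(D)
= \frac{9}{11}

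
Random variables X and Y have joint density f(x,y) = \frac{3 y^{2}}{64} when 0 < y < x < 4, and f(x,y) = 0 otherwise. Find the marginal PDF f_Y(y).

f_Y(y) = ∫_y^4 \frac{3 y^{2}}{64} dx = \frac{3 y^{2} \left(4 - y\right)}{64}
for 0 < y < 4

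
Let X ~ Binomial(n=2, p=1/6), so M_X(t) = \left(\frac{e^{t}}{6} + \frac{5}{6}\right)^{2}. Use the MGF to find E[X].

To find E[X], compute M^(1)(0):
M^(1)(t) = \frac{\left(\frac{e^{t}}{6} + \frac{5}{6}\right) e^{t}}{3}
M^(1)(0) = \frac{1}{3}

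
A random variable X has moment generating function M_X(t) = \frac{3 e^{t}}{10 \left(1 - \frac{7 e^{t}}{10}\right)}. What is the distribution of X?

The MGF M(t) = \frac{3 e^{t}}{10 \left(1 - \frac{7 e^{t}}{10}\right)} is the standard form for the Geometric distribution.
Comparing with the known MGF formula identifies: Geometric(p=3/10), X = trial number of first success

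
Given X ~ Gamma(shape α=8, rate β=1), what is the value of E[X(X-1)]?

E[X(X-1)] = E[X² - X] = E[X²] - E[X]
E[X] = 8
E[X²] = Var(X) + (E[X])² = 8 + (8)² = 72
E[X(X-1)] = 72 - 8 = 64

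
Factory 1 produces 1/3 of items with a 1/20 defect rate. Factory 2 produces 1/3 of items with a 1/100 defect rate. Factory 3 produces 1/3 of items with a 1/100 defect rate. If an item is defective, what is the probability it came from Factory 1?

Using Bayes' theorem:
P(F1) = 1/3, P(D|F1) = 1/20
P(F2) = 1/3, P(D|F2) = 1/100
P(F3) = 1/3, P(D|F3) = 1/100
P(D) = P(D|F1)P(F1) + P(D|F2)P(F2) + P(D|F3)P(F3)
     = \frac{7}{300}
P(F1|D) = P(D|F1)P(F1) / P(D)
= \frac{5}{7}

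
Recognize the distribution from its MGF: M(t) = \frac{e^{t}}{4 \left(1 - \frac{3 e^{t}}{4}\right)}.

The MGF M(t) = \frac{e^{t}}{4 \left(1 - \frac{3 e^{t}}{4}\right)} is the standard form for the Geometric distribution.
Comparing with the known MGF formula identifies: Geometric(p=1/4), X = trial number of first success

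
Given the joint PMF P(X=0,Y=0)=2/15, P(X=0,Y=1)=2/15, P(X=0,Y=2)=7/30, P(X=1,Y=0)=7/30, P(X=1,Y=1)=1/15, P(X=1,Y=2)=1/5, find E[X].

First find marginal of X:
P(X=0) = 1/2
P(X=1) = 1/2
E[X] = 0 × 1/2 + 1 × 1/2 = 1/2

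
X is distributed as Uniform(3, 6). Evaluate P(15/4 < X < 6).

P(15/4 < X < 6) = ∫_{15/4}^{6} f(x) dx
where f(x) = \frac{1}{3}
= \frac{3}{4}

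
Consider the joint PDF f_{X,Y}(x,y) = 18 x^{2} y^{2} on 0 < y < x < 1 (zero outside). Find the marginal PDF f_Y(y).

f_Y(y) = ∫_y^1 18 x^{2} y^{2} dx = 6 y^{2} \left(1 - y^{3}\right)
for 0 < y < 1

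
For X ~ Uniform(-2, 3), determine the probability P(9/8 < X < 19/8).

P(9/8 < X < 19/8) = ∫_{9/8}^{19/8} f(x) dx
where f(x) = \frac{1}{5}
= \frac{1}{4}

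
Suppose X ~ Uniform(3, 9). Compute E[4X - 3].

For X ~ Uniform(3, 9):
E[X] = 6
E[4X - 3] = 4 × E[X] - 3 = 21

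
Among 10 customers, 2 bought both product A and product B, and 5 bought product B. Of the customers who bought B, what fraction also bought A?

P(A ∩ B) = 2/10 = 1/5
P(B) = 5/10 = 1/2
P(A|B) = P(A ∩ B) / P(B) = (1/5) / (1/2) = 2/5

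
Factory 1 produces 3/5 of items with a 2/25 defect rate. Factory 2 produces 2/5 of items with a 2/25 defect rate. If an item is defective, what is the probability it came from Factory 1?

Using Bayes' theorem:
P(F1) = 3/5, P(D|F1) = 2/25
P(F2) = 2/5, P(D|F2) = 2/25
P(D) = P(D|F1)P(F1) + P(D|F2)P(F2)
     = \frac{2}{25}
P(F1|D) = P(D|F1)P(F1) / P(D)
= \frac{3}{5}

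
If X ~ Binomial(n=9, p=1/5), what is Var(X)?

For X ~ Binomial(n=9, p=1/5):
Var(X) = \frac{36}{25}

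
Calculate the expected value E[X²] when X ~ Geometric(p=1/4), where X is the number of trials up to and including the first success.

Using the identity E[X²] = Var(X) + (E[X])²:
E[X] = 4
Var(X) = 12
E[X²] = 12 + (4)²
= 28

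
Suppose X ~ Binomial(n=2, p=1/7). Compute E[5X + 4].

For X ~ Binomial(n=2, p=1/7):
E[X] = \frac{2}{7}
E[5X + 4] = 5 × E[X] + 4 = \frac{38}{7}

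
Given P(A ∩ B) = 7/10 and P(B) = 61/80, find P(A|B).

P(A|B) = P(A ∩ B) / P(B)
= (7/10) / (61/80)
= 56/61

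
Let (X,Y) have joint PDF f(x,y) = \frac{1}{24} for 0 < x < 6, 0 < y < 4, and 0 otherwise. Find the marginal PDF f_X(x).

f_X(x) = ∫_0^4 f(x,y) dy
= ∫_0^4 \frac{1}{24} dy
= \frac{1}{6} for 0 < x < 6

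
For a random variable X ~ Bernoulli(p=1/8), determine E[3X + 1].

For X ~ Bernoulli(p=1/8):
E[X] = \frac{1}{8}
E[3X + 1] = 3 × E[X] + 1 = \frac{11}{8}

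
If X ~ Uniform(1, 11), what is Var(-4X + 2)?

For X ~ Uniform(1, 11):
Var(X) = \frac{25}{3}
Var(-4X + 2) = (-4)² × Var(X) = 16 × \frac{25}{3} = \frac{400}{3}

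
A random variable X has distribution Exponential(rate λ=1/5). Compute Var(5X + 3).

For X ~ Exponential(rate λ=1/5):
Var(X) = 25
Var(5X + 3) = (5)² × Var(X) = 25 × 25 = 625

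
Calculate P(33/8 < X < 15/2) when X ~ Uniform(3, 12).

P(33/8 < X < 15/2) = ∫_{33/8}^{15/2} f(x) dx
where f(x) = \frac{1}{9}
= \frac{3}{8}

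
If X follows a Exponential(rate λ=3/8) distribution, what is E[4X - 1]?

For X ~ Exponential(rate λ=3/8):
E[X] = \frac{8}{3}
E[4X - 1] = 4 × E[X] - 1 = \frac{29}{3}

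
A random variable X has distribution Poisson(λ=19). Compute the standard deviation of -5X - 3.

For X ~ Poisson(λ=19):
Var(X) = 19
SD(X) = √(Var(X)) = √(19) = \sqrt{19}
SD(-5X - 3) = |-5| × SD(X) = 5 × \sqrt{19} = 5 \sqrt{19}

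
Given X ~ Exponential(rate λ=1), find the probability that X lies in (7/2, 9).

P(7/2 < X < 9) = ∫_{7/2}^{9} f(x) dx
where f(x) = e^{- x}
= - \frac{1}{e^{9}} + e^{- \frac{7}{2}}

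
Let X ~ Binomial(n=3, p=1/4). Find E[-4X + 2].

For X ~ Binomial(n=3, p=1/4):
E[X] = \frac{3}{4}
E[-4X + 2] = -4 × E[X] + 2 = -1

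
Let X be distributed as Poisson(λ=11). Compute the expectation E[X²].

Using the identity E[X²] = Var(X) + (E[X])²:
E[X] = 11
Var(X) = 11
E[X²] = 11 + (11)²
= 132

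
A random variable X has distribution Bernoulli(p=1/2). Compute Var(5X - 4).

For X ~ Bernoulli(p=1/2):
Var(X) = \frac{1}{4}
Var(5X - 4) = (5)² × Var(X) = 25 × \frac{1}{4} = \frac{25}{4}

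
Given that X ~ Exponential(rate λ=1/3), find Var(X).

For X ~ Exponential(rate λ=1/3):
Var(X) = 9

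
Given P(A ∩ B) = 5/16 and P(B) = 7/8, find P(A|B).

P(A|B) = P(A ∩ B) / P(B)
= (5/16) / (7/8)
= 5/14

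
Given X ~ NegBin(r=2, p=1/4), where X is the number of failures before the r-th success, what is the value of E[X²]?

Using the identity E[X²] = Var(X) + (E[X])²:
E[X] = 6
Var(X) = 24
E[X²] = 24 + (6)²
= 60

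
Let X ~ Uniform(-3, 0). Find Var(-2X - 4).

For X ~ Uniform(-3, 0):
Var(X) = \frac{3}{4}
Var(-2X - 4) = (-2)² × Var(X) = 4 × \frac{3}{4} = 3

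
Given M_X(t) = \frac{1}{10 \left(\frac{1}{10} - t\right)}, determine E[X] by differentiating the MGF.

To find E[X], compute M^(1)(0):
M^(1)(t) = \frac{1}{10 \left(\frac{1}{10} - t\right)^{2}}
M^(1)(0) = 10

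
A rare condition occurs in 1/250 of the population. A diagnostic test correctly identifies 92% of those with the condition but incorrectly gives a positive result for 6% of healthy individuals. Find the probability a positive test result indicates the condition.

Let D = the rare event, + = positive/flagged.
P(D) = 1/250
P(+|D) = 92/100 = 23/25
P(+|D') = 6/100 = 3/50
P(+) = P(+|D)P(D) + P(+|D')P(D')
     = \frac{23}{25} × \frac{1}{250} + \frac{3}{50} × \frac{249}{250}
     = \frac{793}{12500}
P(D|+) = P(+|D)P(D)/P(+) = \frac{46}{793}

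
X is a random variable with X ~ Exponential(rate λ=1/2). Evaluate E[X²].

Using the identity E[X²] = Var(X) + (E[X])²:
E[X] = 2
Var(X) = 4
E[X²] = 4 + (2)²
= 8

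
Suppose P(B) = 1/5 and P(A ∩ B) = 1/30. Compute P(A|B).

P(A|B) = P(A ∩ B) / P(B)
= (1/30) / (1/5)
= 1/6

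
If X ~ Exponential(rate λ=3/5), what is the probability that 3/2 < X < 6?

P(3/2 < X < 6) = ∫_{3/2}^{6} f(x) dx
where f(x) = \frac{3 e^{- \frac{3 x}{5}}}{5}
= - \frac{1}{e^{\frac{18}{5}}} + e^{- \frac{9}{10}}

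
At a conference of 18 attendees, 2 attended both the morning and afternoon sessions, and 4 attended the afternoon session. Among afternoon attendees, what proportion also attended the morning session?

P(A ∩ B) = 2/18 = 1/9
P(B) = 4/18 = 2/9
P(A|B) = P(A ∩ B) / P(B) = (1/9) / (2/9) = 1/2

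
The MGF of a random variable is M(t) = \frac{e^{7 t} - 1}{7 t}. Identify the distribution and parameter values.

The MGF M(t) = \frac{e^{7 t} - 1}{7 t} is the standard form for the Uniform distribution.
Comparing with the known MGF formula identifies: Uniform(0, 7)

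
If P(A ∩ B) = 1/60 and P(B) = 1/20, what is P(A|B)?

P(A|B) = P(A ∩ B) / P(B)
= (1/60) / (1/20)
= 1/3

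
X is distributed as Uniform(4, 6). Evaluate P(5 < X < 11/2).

P(5 < X < 11/2) = ∫_{5}^{11/2} f(x) dx
where f(x) = \frac{1}{2}
= \frac{1}{4}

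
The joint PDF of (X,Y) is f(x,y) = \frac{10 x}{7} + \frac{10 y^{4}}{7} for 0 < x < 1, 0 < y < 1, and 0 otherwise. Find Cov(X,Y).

E[XY] = ∫∫ xy × f(x,y) dx dy = \frac{5}{14}
E[X] = \frac{13}{21}
E[Y] = \frac{25}{42}
Cov(X,Y) = E[XY] - E[X]E[Y] = - \frac{5}{441}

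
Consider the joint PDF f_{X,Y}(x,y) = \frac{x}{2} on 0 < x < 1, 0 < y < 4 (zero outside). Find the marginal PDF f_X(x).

f_X(x) = ∫_0^4 f(x,y) dy
= ∫_0^4 \frac{x}{2} dy
= 2 x for 0 < x < 1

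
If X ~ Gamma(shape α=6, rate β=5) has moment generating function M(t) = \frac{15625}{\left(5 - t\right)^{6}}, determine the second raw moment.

To find E[X^2], compute M^(2)(0):
M^(1)(t) = \frac{93750}{\left(5 - t\right)^{7}}
M^(2)(t) = \frac{656250}{\left(5 - t\right)^{8}}
M^(2)(0) = \frac{42}{25}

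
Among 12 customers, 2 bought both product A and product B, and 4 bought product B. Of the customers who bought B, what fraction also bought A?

P(A ∩ B) = 2/12 = 1/6
P(B) = 4/12 = 1/3
P(A|B) = P(A ∩ B) / P(B) = (1/6) / (1/3) = 1/2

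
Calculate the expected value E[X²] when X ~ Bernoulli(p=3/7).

Using the identity E[X²] = Var(X) + (E[X])²:
E[X] = \frac{3}{7}
Var(X) = \frac{12}{49}
E[X²] = \frac{12}{49} + (\frac{3}{7})²
= \frac{3}{7}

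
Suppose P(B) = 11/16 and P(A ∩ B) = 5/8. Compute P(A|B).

P(A|B) = P(A ∩ B) / P(B)
= (5/8) / (11/16)
= 10/11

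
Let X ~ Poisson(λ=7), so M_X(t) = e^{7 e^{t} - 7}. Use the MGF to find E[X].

To find E[X], compute M^(1)(0):
M^(1)(t) = 7 e^{t} e^{7 e^{t} - 7}
M^(1)(0) = 7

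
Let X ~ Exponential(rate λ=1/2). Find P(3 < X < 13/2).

P(3 < X < 13/2) = ∫_{3}^{13/2} f(x) dx
where f(x) = \frac{e^{- \frac{x}{2}}}{2}
= - \frac{1}{e^{\frac{13}{4}}} + e^{- \frac{3}{2}}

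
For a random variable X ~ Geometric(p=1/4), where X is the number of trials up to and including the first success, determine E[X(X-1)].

E[X(X-1)] = E[X² - X] = E[X²] - E[X]
E[X] = 4
E[X²] = Var(X) + (E[X])² = 12 + (4)² = 28
E[X(X-1)] = 28 - 4 = 24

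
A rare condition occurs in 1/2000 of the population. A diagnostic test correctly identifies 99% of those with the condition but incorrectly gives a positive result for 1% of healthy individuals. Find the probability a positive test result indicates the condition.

Let D = the rare event, + = positive/flagged.
P(D) = 1/2000
P(+|D) = 99/100
P(+|D') = 1/100
P(+) = P(+|D)P(D) + P(+|D')P(D')
     = \frac{99}{100} × \frac{1}{2000} + \frac{1}{100} × \frac{1999}{2000}
     = \frac{1049}{100000}
P(D|+) = P(+|D)P(D)/P(+) = \frac{99}{2098}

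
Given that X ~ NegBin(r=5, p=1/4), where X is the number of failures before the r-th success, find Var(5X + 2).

For X ~ NegBin(r=5, p=1/4), where X is the number of failures before the r-th success:
Var(X) = 60
Var(5X + 2) = (5)² × Var(X) = 25 × 60 = 1500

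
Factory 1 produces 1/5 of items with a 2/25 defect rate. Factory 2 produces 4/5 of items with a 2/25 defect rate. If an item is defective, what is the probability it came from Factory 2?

Using Bayes' theorem:
P(F1) = 1/5, P(D|F1) = 2/25
P(F2) = 4/5, P(D|F2) = 2/25
P(D) = P(D|F1)P(F1) + P(D|F2)P(F2)
     = \frac{2}{25}
P(F2|D) = P(D|F2)P(F2) / P(D)
= \frac{4}{5}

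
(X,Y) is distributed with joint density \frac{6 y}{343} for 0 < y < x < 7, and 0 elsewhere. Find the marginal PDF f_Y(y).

f_Y(y) = ∫_y^7 \frac{6 y}{343} dx = \frac{6 y \left(7 - y\right)}{343}
for 0 < y < 7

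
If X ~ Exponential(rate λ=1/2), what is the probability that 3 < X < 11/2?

P(3 < X < 11/2) = ∫_{3}^{11/2} f(x) dx
where f(x) = \frac{e^{- \frac{x}{2}}}{2}
= - \frac{1}{e^{\frac{11}{4}}} + e^{- \frac{3}{2}}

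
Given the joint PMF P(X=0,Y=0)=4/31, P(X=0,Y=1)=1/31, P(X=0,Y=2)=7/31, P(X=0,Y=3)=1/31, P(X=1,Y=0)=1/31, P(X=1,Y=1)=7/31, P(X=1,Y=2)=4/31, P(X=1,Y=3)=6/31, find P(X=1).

P(X=1) = P(X=1,Y=0) + P(X=1,Y=1) + P(X=1,Y=2) + P(X=1,Y=3)
= 1/31 + 7/31 + 4/31 + 6/31
= 18/31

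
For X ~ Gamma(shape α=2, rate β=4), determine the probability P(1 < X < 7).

P(1 < X < 7) = ∫_{1}^{7} f(x) dx
where f(x) = 16 x e^{- 4 x}
= \frac{-29 + 5 e^{24}}{e^{28}}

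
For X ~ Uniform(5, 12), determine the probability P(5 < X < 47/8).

P(5 < X < 47/8) = ∫_{5}^{47/8} f(x) dx
where f(x) = \frac{1}{7}
= \frac{1}{8}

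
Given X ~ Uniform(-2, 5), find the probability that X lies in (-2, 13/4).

P(-2 < X < 13/4) = ∫_{-2}^{13/4} f(x) dx
where f(x) = \frac{1}{7}
= \frac{3}{4}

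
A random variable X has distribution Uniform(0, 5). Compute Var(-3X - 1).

For X ~ Uniform(0, 5):
Var(X) = \frac{25}{12}
Var(-3X - 1) = (-3)² × Var(X) = 9 × \frac{25}{12} = \frac{75}{4}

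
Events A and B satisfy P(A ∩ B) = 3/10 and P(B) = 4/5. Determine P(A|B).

P(A|B) = P(A ∩ B) / P(B)
= (3/10) / (4/5)
= 3/8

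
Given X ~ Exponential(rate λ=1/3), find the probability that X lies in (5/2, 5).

P(5/2 < X < 5) = ∫_{5/2}^{5} f(x) dx
where f(x) = \frac{e^{- \frac{x}{3}}}{3}
= - \frac{1}{e^{\frac{5}{3}}} + e^{- \frac{5}{6}}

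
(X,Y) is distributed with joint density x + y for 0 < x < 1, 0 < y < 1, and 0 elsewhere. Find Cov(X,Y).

E[XY] = ∫∫ xy × f(x,y) dx dy = \frac{1}{3}
E[X] = \frac{7}{12}
E[Y] = \frac{7}{12}
Cov(X,Y) = E[XY] - E[X]E[Y] = - \frac{1}{144}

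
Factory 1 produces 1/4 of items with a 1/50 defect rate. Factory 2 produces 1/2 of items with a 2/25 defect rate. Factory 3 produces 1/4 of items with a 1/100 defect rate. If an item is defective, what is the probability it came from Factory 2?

Using Bayes' theorem:
P(F1) = 1/4, P(D|F1) = 1/50
P(F2) = 1/2, P(D|F2) = 2/25
P(F3) = 1/4, P(D|F3) = 1/100
P(D) = P(D|F1)P(F1) + P(D|F2)P(F2) + P(D|F3)P(F3)
     = \frac{19}{400}
P(F2|D) = P(D|F2)P(F2) / P(D)
= \frac{16}{19}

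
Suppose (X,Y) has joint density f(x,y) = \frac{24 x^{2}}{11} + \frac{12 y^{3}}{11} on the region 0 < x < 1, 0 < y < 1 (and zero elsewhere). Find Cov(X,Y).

E[XY] = ∫∫ xy × f(x,y) dx dy = \frac{21}{55}
E[X] = \frac{15}{22}
E[Y] = \frac{32}{55}
Cov(X,Y) = E[XY] - E[X]E[Y] = - \frac{9}{605}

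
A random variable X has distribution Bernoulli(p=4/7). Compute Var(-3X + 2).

For X ~ Bernoulli(p=4/7):
Var(X) = \frac{12}{49}
Var(-3X + 2) = (-3)² × Var(X) = 9 × \frac{12}{49} = \frac{108}{49}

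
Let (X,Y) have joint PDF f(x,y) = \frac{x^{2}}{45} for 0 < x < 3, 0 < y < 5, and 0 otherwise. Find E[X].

f_X(x) = ∫_0^5 \frac{x^{2}}{45} dy = \frac{x^{2}}{9}
E[X] = ∫_0^3 x × (\frac{x^{2}}{9}) dx = \frac{9}{4}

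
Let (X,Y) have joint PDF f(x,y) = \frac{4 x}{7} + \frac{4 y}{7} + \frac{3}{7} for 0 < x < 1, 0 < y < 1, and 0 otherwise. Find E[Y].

E[Y] = ∫_0^1 ∫_0^1 y × f(x,y) dx dy
= \frac{23}{42}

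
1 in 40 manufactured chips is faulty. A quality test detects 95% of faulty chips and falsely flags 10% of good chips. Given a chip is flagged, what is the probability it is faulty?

Let D = the rare event, + = positive/flagged.
P(D) = 1/40
P(+|D) = 95/100 = 19/20
P(+|D') = 10/100 = 1/10
P(+) = P(+|D)P(D) + P(+|D')P(D')
     = \frac{19}{20} × \frac{1}{40} + \frac{1}{10} × \frac{39}{40}
     = \frac{97}{800}
P(D|+) = P(+|D)P(D)/P(+) = \frac{19}{97}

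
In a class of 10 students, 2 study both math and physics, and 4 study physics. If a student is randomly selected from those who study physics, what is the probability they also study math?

P(A ∩ B) = 2/10 = 1/5
P(B) = 4/10 = 2/5
P(A|B) = P(A ∩ B) / P(B) = (1/5) / (2/5) = 1/2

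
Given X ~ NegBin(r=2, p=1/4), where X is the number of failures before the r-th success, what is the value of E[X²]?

Using the identity E[X²] = Var(X) + (E[X])²:
E[X] = 6
Var(X) = 24
E[X²] = 24 + (6)²
= 60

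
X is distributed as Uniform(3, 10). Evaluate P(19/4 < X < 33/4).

P(19/4 < X < 33/4) = ∫_{19/4}^{33/4} f(x) dx
where f(x) = \frac{1}{7}
= \frac{1}{2}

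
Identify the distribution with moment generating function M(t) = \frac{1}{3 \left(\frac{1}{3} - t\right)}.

The MGF M(t) = \frac{1}{3 \left(\frac{1}{3} - t\right)} is the standard form for the Exponential distribution.
Comparing with the known MGF formula identifies: Exponential(rate λ=1/3)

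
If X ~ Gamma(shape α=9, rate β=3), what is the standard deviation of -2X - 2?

For X ~ Gamma(shape α=9, rate β=3):
Var(X) = 1
SD(X) = √(Var(X)) = √(1) = 1
SD(-2X - 2) = |-2| × SD(X) = 2 × 1 = 2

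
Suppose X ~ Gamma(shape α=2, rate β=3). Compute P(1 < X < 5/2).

P(1 < X < 5/2) = ∫_{1}^{5/2} f(x) dx
where f(x) = 9 x e^{- 3 x}
= - \frac{17}{2 e^{\frac{15}{2}}} + \frac{4}{e^{3}}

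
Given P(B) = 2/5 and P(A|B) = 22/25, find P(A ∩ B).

By definition, P(A|B) = P(A ∩ B) / P(B)
So P(A ∩ B) = P(A|B) × P(B)
= 22/25 × 2/5
= 44/125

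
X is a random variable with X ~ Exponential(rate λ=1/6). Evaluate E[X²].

Using the identity E[X²] = Var(X) + (E[X])²:
E[X] = 6
Var(X) = 36
E[X²] = 36 + (6)²
= 72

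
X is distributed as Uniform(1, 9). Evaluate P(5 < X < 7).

P(5 < X < 7) = ∫_{5}^{7} f(x) dx
where f(x) = \frac{1}{8}
= \frac{1}{4}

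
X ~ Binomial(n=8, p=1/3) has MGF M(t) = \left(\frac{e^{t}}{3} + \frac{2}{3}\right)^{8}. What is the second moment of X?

To find E[X^2], compute M^(2)(0):
M^(1)(t) = \frac{8 \left(\frac{e^{t}}{3} + \frac{2}{3}\right)^{7} e^{t}}{3}
M^(2)(t) = \frac{8 \left(\frac{e^{t}}{3} + \frac{2}{3}\right)^{7} e^{t}}{3} + \frac{56 \left(\frac{e^{t}}{3} + \frac{2}{3}\right)^{6} e^{2 t}}{9}
M^(2)(0) = \frac{80}{9}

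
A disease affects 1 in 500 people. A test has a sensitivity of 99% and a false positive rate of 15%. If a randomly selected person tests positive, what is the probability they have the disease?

Let D = the rare event, + = positive/flagged.
P(D) = 1/500
P(+|D) = 99/100
P(+|D') = 15/100 = 3/20
P(+) = P(+|D)P(D) + P(+|D')P(D')
     = \frac{99}{100} × \frac{1}{500} + \frac{3}{20} × \frac{499}{500}
     = \frac{474}{3125}
P(D|+) = P(+|D)P(D)/P(+) = \frac{33}{2528}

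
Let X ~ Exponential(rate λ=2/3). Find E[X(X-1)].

E[X(X-1)] = E[X² - X] = E[X²] - E[X]
E[X] = \frac{3}{2}
E[X²] = Var(X) + (E[X])² = \frac{9}{4} + (\frac{3}{2})² = \frac{9}{2}
E[X(X-1)] = \frac{9}{2} - \frac{3}{2} = 3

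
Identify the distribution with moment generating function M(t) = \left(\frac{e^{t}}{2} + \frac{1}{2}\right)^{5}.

The MGF M(t) = \left(\frac{e^{t}}{2} + \frac{1}{2}\right)^{5} is the standard form for the Binomial distribution.
Comparing with the known MGF formula identifies: Binomial(n=5, p=1/2)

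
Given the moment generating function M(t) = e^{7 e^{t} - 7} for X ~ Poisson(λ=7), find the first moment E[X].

To find E[X], compute M^(1)(0):
M^(1)(t) = 7 e^{t} e^{7 e^{t} - 7}
M^(1)(0) = 7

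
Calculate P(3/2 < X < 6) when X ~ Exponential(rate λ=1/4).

P(3/2 < X < 6) = ∫_{3/2}^{6} f(x) dx
where f(x) = \frac{e^{- \frac{x}{4}}}{4}
= - \frac{1}{e^{\frac{3}{2}}} + e^{- \frac{3}{8}}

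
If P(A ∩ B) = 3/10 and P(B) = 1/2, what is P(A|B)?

P(A|B) = P(A ∩ B) / P(B)
= (3/10) / (1/2)
= 3/5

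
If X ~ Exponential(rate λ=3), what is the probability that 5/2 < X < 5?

P(5/2 < X < 5) = ∫_{5/2}^{5} f(x) dx
where f(x) = 3 e^{- 3 x}
= - \frac{1}{e^{15}} + e^{- \frac{15}{2}}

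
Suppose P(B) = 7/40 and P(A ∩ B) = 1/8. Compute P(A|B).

P(A|B) = P(A ∩ B) / P(B)
= (1/8) / (7/40)
= 5/7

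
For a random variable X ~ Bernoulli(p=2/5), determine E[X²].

Using the identity E[X²] = Var(X) + (E[X])²:
E[X] = \frac{2}{5}
Var(X) = \frac{6}{25}
E[X²] = \frac{6}{25} + (\frac{2}{5})²
= \frac{2}{5}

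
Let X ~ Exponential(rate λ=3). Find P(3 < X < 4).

P(3 < X < 4) = ∫_{3}^{4} f(x) dx
where f(x) = 3 e^{- 3 x}
= - \frac{1 - e^{3}}{e^{12}}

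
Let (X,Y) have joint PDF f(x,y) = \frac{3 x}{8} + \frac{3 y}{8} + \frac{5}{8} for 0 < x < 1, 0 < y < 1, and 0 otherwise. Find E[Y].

E[Y] = ∫_0^1 ∫_0^1 y × f(x,y) dx dy
= \frac{17}{32}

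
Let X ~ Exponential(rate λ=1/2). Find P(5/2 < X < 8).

P(5/2 < X < 8) = ∫_{5/2}^{8} f(x) dx
where f(x) = \frac{e^{- \frac{x}{2}}}{2}
= - \frac{1}{e^{4}} + e^{- \frac{5}{4}}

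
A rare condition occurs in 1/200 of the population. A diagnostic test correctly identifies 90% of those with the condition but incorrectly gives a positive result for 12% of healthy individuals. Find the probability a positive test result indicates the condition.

Let D = the rare event, + = positive/flagged.
P(D) = 1/200
P(+|D) = 90/100 = 9/10
P(+|D') = 12/100 = 3/25
P(+) = P(+|D)P(D) + P(+|D')P(D')
     = \frac{9}{10} × \frac{1}{200} + \frac{3}{25} × \frac{199}{200}
     = \frac{1239}{10000}
P(D|+) = P(+|D)P(D)/P(+) = \frac{15}{413}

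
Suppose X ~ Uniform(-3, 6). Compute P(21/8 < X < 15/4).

P(21/8 < X < 15/4) = ∫_{21/8}^{15/4} f(x) dx
where f(x) = \frac{1}{9}
= \frac{1}{8}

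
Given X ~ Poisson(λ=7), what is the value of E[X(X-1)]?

E[X(X-1)] = E[X² - X] = E[X²] - E[X]
E[X] = 7
E[X²] = Var(X) + (E[X])² = 7 + (7)² = 56
E[X(X-1)] = 56 - 7 = 49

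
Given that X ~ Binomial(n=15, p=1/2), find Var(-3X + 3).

For X ~ Binomial(n=15, p=1/2):
Var(X) = \frac{15}{4}
Var(-3X + 3) = (-3)² × Var(X) = 9 × \frac{15}{4} = \frac{135}{4}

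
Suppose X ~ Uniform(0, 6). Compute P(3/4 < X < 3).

P(3/4 < X < 3) = ∫_{3/4}^{3} f(x) dx
where f(x) = \frac{1}{6}
= \frac{3}{8}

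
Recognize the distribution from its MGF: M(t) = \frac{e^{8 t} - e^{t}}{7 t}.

The MGF M(t) = \frac{e^{8 t} - e^{t}}{7 t} is the standard form for the Uniform distribution.
Comparing with the known MGF formula identifies: Uniform(1, 8)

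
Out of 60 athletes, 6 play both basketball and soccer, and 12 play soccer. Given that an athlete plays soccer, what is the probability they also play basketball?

P(A ∩ B) = 6/60 = 1/10
P(B) = 12/60 = 1/5
P(A|B) = P(A ∩ B) / P(B) = (1/10) / (1/5) = 1/2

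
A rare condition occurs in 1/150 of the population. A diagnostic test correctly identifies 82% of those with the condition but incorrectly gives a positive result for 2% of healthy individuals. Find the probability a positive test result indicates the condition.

Let D = the rare event, + = positive/flagged.
P(D) = 1/150
P(+|D) = 82/100 = 41/50
P(+|D') = 2/100 = 1/50
P(+) = P(+|D)P(D) + P(+|D')P(D')
     = \frac{41}{50} × \frac{1}{150} + \frac{1}{50} × \frac{149}{150}
     = \frac{19}{750}
P(D|+) = P(+|D)P(D)/P(+) = \frac{41}{190}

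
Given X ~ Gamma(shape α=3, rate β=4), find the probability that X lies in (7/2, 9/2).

P(7/2 < X < 9/2) = ∫_{7/2}^{9/2} f(x) dx
where f(x) = 32 x^{2} e^{- 4 x}
= \frac{-181 + 113 e^{4}}{e^{18}}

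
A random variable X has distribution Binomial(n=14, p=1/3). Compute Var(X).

For X ~ Binomial(n=14, p=1/3):
Var(X) = \frac{28}{9}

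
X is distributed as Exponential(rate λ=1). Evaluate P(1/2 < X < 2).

P(1/2 < X < 2) = ∫_{1/2}^{2} f(x) dx
where f(x) = e^{- x}
= - \frac{1}{e^{2}} + e^{- \frac{1}{2}}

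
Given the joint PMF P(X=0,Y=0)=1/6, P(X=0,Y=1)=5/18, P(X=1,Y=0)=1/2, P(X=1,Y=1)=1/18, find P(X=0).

P(X=0) = P(X=0,Y=0) + P(X=0,Y=1)
= 1/6 + 5/18
= 4/9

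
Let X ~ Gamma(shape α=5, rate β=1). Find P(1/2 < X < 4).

P(1/2 < X < 4) = ∫_{1/2}^{4} f(x) dx
where f(x) = \frac{x^{4} e^{- x}}{24}
= - \frac{103}{3 e^{4}} + \frac{211}{128 e^{\frac{1}{2}}}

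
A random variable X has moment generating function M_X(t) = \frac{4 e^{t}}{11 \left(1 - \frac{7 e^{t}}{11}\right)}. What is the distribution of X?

The MGF M(t) = \frac{4 e^{t}}{11 \left(1 - \frac{7 e^{t}}{11}\right)} is the standard form for the Geometric distribution.
Comparing with the known MGF formula identifies: Geometric(p=4/11), X = trial number of first success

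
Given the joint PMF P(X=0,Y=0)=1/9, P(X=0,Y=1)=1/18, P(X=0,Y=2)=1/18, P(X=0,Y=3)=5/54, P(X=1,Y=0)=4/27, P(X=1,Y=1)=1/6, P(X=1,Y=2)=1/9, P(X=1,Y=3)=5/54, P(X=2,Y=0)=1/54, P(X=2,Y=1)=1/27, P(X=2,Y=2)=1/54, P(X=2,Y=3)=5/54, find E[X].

First find marginal of X:
P(X=0) = 17/54
P(X=1) = 14/27
P(X=2) = 1/6
E[X] = 0 × 17/54 + 1 × 14/27 + 2 × 1/6 = 23/27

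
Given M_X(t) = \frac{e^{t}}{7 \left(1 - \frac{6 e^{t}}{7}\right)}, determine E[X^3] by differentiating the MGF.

To find E[X^3], compute M^(3)(0):
M^(1)(t) = \frac{e^{t}}{7 \left(1 - \frac{6 e^{t}}{7}\right)} + \frac{6 e^{2 t}}{49 \left(1 - \frac{6 e^{t}}{7}\right)^{2}}
M^(2)(t) = \frac{e^{t}}{7 \left(1 - \frac{6 e^{t}}{7}\right)} + \frac{18 e^{2 t}}{49 \left(1 - \frac{6 e^{t}}{7}\right)^{2}} + \frac{72 e^{3 t}}{343 \left(1 - \frac{6 e^{t}}{7}\right)^{3}}
M^(3)(t) = \frac{e^{t}}{7 \left(1 - \frac{6 e^{t}}{7}\right)} + \frac{6 e^{2 t}}{7 \left(1 - \frac{6 e^{t}}{7}\right)^{2}} + \frac{432 e^{3 t}}{343 \left(1 - \frac{6 e^{t}}{7}\right)^{3}} + \frac{1296 e^{4 t}}{2401 \left(1 - \frac{6 e^{t}}{7}\right)^{4}}
M^(3)(0) = 1771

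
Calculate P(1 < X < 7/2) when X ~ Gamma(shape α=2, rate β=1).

P(1 < X < 7/2) = ∫_{1}^{7/2} f(x) dx
where f(x) = x e^{- x}
= - \frac{9}{2 e^{\frac{7}{2}}} + \frac{2}{e}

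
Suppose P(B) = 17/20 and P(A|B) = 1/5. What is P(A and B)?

By definition, P(A|B) = P(A ∩ B) / P(B)
So P(A ∩ B) = P(A|B) × P(B)
= 1/5 × 17/20
= 17/100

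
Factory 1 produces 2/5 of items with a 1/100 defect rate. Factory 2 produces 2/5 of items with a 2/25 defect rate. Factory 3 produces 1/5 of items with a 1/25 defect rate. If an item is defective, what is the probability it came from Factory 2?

Using Bayes' theorem:
P(F1) = 2/5, P(D|F1) = 1/100
P(F2) = 2/5, P(D|F2) = 2/25
P(F3) = 1/5, P(D|F3) = 1/25
P(D) = P(D|F1)P(F1) + P(D|F2)P(F2) + P(D|F3)P(F3)
     = \frac{11}{250}
P(F2|D) = P(D|F2)P(F2) / P(D)
= \frac{8}{11}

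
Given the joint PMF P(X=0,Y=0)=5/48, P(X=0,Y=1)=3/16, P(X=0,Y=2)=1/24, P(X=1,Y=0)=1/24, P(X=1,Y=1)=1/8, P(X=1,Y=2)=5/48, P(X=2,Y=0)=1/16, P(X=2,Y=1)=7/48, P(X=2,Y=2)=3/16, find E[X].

First find marginal of X:
P(X=0) = 1/3
P(X=1) = 13/48
P(X=2) = 19/48
E[X] = 0 × 1/3 + 1 × 13/48 + 2 × 19/48 = 17/16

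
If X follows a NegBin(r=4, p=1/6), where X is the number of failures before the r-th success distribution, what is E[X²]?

Using the identity E[X²] = Var(X) + (E[X])²:
E[X] = 20
Var(X) = 120
E[X²] = 120 + (20)²
= 520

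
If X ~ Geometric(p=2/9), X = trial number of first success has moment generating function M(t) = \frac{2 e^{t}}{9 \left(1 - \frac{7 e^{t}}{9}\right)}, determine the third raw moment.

To find E[X^3], compute M^(3)(0):
M^(1)(t) = \frac{2 e^{t}}{9 \left(1 - \frac{7 e^{t}}{9}\right)} + \frac{14 e^{2 t}}{81 \left(1 - \frac{7 e^{t}}{9}\right)^{2}}
M^(2)(t) = \frac{2 e^{t}}{9 \left(1 - \frac{7 e^{t}}{9}\right)} + \frac{14 e^{2 t}}{27 \left(1 - \frac{7 e^{t}}{9}\right)^{2}} + \frac{196 e^{3 t}}{729 \left(1 - \frac{7 e^{t}}{9}\right)^{3}}
M^(3)(t) = \frac{2 e^{t}}{9 \left(1 - \frac{7 e^{t}}{9}\right)} + \frac{98 e^{2 t}}{81 \left(1 - \frac{7 e^{t}}{9}\right)^{2}} + \frac{392 e^{3 t}}{243 \left(1 - \frac{7 e^{t}}{9}\right)^{3}} + \frac{1372 e^{4 t}}{2187 \left(1 - \frac{7 e^{t}}{9}\right)^{4}}
M^(3)(0) = \frac{1719}{4}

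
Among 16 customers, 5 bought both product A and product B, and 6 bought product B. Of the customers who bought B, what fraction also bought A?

P(A ∩ B) = 5/16
P(B) = 6/16 = 3/8
P(A|B) = P(A ∩ B) / P(B) = (5/16) / (3/8) = 5/6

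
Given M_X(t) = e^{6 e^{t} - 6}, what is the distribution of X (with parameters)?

The MGF M(t) = e^{6 e^{t} - 6} is the standard form for the Poisson distribution.
Comparing with the known MGF formula identifies: Poisson(λ=6)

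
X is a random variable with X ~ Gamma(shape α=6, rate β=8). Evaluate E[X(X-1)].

E[X(X-1)] = E[X² - X] = E[X²] - E[X]
E[X] = \frac{3}{4}
E[X²] = Var(X) + (E[X])² = \frac{3}{32} + (\frac{3}{4})² = \frac{21}{32}
E[X(X-1)] = \frac{21}{32} - \frac{3}{4} = - \frac{3}{32}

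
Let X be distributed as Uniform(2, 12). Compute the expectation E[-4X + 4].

For X ~ Uniform(2, 12):
E[X] = 7
E[-4X + 4] = -4 × E[X] + 4 = -24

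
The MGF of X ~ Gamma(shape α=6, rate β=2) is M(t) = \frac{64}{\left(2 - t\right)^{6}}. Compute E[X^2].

To find E[X^2], compute M^(2)(0):
M^(1)(t) = \frac{384}{\left(2 - t\right)^{7}}
M^(2)(t) = \frac{2688}{\left(2 - t\right)^{8}}
M^(2)(0) = \frac{21}{2}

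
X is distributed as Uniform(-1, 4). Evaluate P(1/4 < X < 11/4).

P(1/4 < X < 11/4) = ∫_{1/4}^{11/4} f(x) dx
where f(x) = \frac{1}{5}
= \frac{1}{2}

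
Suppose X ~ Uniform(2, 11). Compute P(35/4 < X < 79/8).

P(35/4 < X < 79/8) = ∫_{35/4}^{79/8} f(x) dx
where f(x) = \frac{1}{9}
= \frac{1}{8}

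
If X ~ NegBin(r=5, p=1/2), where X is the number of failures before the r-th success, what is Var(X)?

For X ~ NegBin(r=5, p=1/2), where X is the number of failures before the r-th success:
Var(X) = 10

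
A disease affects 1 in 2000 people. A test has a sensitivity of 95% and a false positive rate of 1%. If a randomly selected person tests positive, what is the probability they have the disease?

Let D = the rare event, + = positive/flagged.
P(D) = 1/2000
P(+|D) = 95/100 = 19/20
P(+|D') = 1/100
P(+) = P(+|D)P(D) + P(+|D')P(D')
     = \frac{19}{20} × \frac{1}{2000} + \frac{1}{100} × \frac{1999}{2000}
     = \frac{1047}{100000}
P(D|+) = P(+|D)P(D)/P(+) = \frac{95}{2094}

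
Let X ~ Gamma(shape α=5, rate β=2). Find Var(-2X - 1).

For X ~ Gamma(shape α=5, rate β=2):
Var(X) = \frac{5}{4}
Var(-2X - 1) = (-2)² × Var(X) = 4 × \frac{5}{4} = 5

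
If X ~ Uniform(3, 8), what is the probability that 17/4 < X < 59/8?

P(17/4 < X < 59/8) = ∫_{17/4}^{59/8} f(x) dx
where f(x) = \frac{1}{5}
= \frac{5}{8}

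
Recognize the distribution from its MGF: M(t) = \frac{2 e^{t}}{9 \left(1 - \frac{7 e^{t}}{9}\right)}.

The MGF M(t) = \frac{2 e^{t}}{9 \left(1 - \frac{7 e^{t}}{9}\right)} is the standard form for the Geometric distribution.
Comparing with the known MGF formula identifies: Geometric(p=2/9), X = trial number of first success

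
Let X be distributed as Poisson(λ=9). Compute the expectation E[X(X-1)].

E[X(X-1)] = E[X² - X] = E[X²] - E[X]
E[X] = 9
E[X²] = Var(X) + (E[X])² = 9 + (9)² = 90
E[X(X-1)] = 90 - 9 = 81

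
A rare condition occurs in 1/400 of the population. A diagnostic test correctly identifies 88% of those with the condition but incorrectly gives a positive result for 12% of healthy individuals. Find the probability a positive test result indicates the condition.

Let D = the rare event, + = positive/flagged.
P(D) = 1/400
P(+|D) = 88/100 = 22/25
P(+|D') = 12/100 = 3/25
P(+) = P(+|D)P(D) + P(+|D')P(D')
     = \frac{22}{25} × \frac{1}{400} + \frac{3}{25} × \frac{399}{400}
     = \frac{1219}{10000}
P(D|+) = P(+|D)P(D)/P(+) = \frac{22}{1219}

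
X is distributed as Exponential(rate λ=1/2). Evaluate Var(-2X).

For X ~ Exponential(rate λ=1/2):
Var(X) = 4
Var(-2X) = (-2)² × Var(X) = 4 × 4 = 16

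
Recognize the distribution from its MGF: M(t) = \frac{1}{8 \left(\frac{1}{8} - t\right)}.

The MGF M(t) = \frac{1}{8 \left(\frac{1}{8} - t\right)} is the standard form for the Exponential distribution.
Comparing with the known MGF formula identifies: Exponential(rate λ=1/8)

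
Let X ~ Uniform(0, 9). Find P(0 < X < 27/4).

P(0 < X < 27/4) = ∫_{0}^{27/4} f(x) dx
where f(x) = \frac{1}{9}
= \frac{3}{4}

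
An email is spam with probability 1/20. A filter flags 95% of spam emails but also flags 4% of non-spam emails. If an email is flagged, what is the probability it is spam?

Let D = the rare event, + = positive/flagged.
P(D) = 1/20
P(+|D) = 95/100 = 19/20
P(+|D') = 4/100 = 1/25
P(+) = P(+|D)P(D) + P(+|D')P(D')
     = \frac{19}{20} × \frac{1}{20} + \frac{1}{25} × \frac{19}{20}
     = \frac{171}{2000}
P(D|+) = P(+|D)P(D)/P(+) = \frac{5}{9}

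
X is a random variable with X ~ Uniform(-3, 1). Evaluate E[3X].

For X ~ Uniform(-3, 1):
E[X] = -1
E[3X] = 3 × E[X] + 0 = -3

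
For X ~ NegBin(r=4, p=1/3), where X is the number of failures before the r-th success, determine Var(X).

For X ~ NegBin(r=4, p=1/3), where X is the number of failures before the r-th success:
Var(X) = 24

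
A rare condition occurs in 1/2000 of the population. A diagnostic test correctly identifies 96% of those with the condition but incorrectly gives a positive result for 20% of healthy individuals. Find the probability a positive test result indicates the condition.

Let D = the rare event, + = positive/flagged.
P(D) = 1/2000
P(+|D) = 96/100 = 24/25
P(+|D') = 20/100 = 1/5
P(+) = P(+|D)P(D) + P(+|D')P(D')
     = \frac{24}{25} × \frac{1}{2000} + \frac{1}{5} × \frac{1999}{2000}
     = \frac{10019}{50000}
P(D|+) = P(+|D)P(D)/P(+) = \frac{24}{10019}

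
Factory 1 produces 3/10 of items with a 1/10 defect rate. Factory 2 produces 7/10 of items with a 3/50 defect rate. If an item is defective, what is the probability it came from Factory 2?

Using Bayes' theorem:
P(F1) = 3/10, P(D|F1) = 1/10
P(F2) = 7/10, P(D|F2) = 3/50
P(D) = P(D|F1)P(F1) + P(D|F2)P(F2)
     = \frac{9}{125}
P(F2|D) = P(D|F2)P(F2) / P(D)
= \frac{7}{12}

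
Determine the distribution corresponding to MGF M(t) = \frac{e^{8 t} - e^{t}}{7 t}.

The MGF M(t) = \frac{e^{8 t} - e^{t}}{7 t} is the standard form for the Uniform distribution.
Comparing with the known MGF formula identifies: Uniform(1, 8)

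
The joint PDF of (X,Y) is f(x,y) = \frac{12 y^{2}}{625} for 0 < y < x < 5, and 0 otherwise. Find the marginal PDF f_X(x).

f_X(x) = ∫_0^x \frac{12 y^{2}}{625} dy = \frac{4 x^{3}}{625}
for 0 < x < 5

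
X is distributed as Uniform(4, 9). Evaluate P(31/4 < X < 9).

P(31/4 < X < 9) = ∫_{31/4}^{9} f(x) dx
where f(x) = \frac{1}{5}
= \frac{1}{4}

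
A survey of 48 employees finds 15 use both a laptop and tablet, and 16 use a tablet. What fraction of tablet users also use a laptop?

P(A ∩ B) = 15/48 = 5/16
P(B) = 16/48 = 1/3
P(A|B) = P(A ∩ B) / P(B) = (5/16) / (1/3) = 15/16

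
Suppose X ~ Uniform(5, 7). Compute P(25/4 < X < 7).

P(25/4 < X < 7) = ∫_{25/4}^{7} f(x) dx
where f(x) = \frac{1}{2}
= \frac{3}{8}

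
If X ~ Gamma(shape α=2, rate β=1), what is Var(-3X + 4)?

For X ~ Gamma(shape α=2, rate β=1):
Var(X) = 2
Var(-3X + 4) = (-3)² × Var(X) = 9 × 2 = 18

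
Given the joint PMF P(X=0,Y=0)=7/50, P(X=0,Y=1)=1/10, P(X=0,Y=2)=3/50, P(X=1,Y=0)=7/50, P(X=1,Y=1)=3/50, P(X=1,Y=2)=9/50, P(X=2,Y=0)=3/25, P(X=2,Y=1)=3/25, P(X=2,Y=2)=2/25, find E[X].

First find marginal of X:
P(X=0) = 3/10
P(X=1) = 19/50
P(X=2) = 8/25
E[X] = 0 × 3/10 + 1 × 19/50 + 2 × 8/25 = 51/50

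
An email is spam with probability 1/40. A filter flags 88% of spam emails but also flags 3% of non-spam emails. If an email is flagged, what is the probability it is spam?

Let D = the rare event, + = positive/flagged.
P(D) = 1/40
P(+|D) = 88/100 = 22/25
P(+|D') = 3/100
P(+) = P(+|D)P(D) + P(+|D')P(D')
     = \frac{22}{25} × \frac{1}{40} + \frac{3}{100} × \frac{39}{40}
     = \frac{41}{800}
P(D|+) = P(+|D)P(D)/P(+) = \frac{88}{205}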